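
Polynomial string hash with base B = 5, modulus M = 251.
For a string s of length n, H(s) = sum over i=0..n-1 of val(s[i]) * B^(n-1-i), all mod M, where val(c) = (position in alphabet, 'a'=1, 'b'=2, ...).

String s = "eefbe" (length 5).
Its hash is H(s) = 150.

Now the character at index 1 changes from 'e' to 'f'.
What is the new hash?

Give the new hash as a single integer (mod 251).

Answer: 24

Derivation:
val('e') = 5, val('f') = 6
Position k = 1, exponent = n-1-k = 3
B^3 mod M = 5^3 mod 251 = 125
Delta = (6 - 5) * 125 mod 251 = 125
New hash = (150 + 125) mod 251 = 24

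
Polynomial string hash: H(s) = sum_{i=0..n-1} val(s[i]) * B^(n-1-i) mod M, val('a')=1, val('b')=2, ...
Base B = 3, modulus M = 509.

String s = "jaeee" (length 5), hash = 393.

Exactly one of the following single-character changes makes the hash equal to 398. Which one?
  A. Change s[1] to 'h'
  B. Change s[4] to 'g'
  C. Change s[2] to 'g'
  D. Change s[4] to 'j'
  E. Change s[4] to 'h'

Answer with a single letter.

Option A: s[1]='a'->'h', delta=(8-1)*3^3 mod 509 = 189, hash=393+189 mod 509 = 73
Option B: s[4]='e'->'g', delta=(7-5)*3^0 mod 509 = 2, hash=393+2 mod 509 = 395
Option C: s[2]='e'->'g', delta=(7-5)*3^2 mod 509 = 18, hash=393+18 mod 509 = 411
Option D: s[4]='e'->'j', delta=(10-5)*3^0 mod 509 = 5, hash=393+5 mod 509 = 398 <-- target
Option E: s[4]='e'->'h', delta=(8-5)*3^0 mod 509 = 3, hash=393+3 mod 509 = 396

Answer: D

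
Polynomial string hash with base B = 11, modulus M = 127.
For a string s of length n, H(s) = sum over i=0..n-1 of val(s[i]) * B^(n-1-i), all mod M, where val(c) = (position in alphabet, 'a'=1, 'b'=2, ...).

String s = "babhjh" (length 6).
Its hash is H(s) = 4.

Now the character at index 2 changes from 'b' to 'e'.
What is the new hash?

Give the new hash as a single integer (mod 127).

Answer: 60

Derivation:
val('b') = 2, val('e') = 5
Position k = 2, exponent = n-1-k = 3
B^3 mod M = 11^3 mod 127 = 61
Delta = (5 - 2) * 61 mod 127 = 56
New hash = (4 + 56) mod 127 = 60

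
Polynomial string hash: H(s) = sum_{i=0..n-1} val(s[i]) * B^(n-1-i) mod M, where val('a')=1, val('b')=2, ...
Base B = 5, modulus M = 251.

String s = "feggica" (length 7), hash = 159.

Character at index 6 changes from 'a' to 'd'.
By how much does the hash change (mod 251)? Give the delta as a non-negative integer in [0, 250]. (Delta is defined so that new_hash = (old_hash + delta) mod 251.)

Delta formula: (val(new) - val(old)) * B^(n-1-k) mod M
  val('d') - val('a') = 4 - 1 = 3
  B^(n-1-k) = 5^0 mod 251 = 1
  Delta = 3 * 1 mod 251 = 3

Answer: 3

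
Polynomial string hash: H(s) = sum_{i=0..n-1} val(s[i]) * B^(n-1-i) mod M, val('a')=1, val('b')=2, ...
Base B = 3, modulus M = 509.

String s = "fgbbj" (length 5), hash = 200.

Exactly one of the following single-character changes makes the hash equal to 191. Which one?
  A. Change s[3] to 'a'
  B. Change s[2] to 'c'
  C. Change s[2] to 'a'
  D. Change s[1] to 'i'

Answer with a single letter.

Answer: C

Derivation:
Option A: s[3]='b'->'a', delta=(1-2)*3^1 mod 509 = 506, hash=200+506 mod 509 = 197
Option B: s[2]='b'->'c', delta=(3-2)*3^2 mod 509 = 9, hash=200+9 mod 509 = 209
Option C: s[2]='b'->'a', delta=(1-2)*3^2 mod 509 = 500, hash=200+500 mod 509 = 191 <-- target
Option D: s[1]='g'->'i', delta=(9-7)*3^3 mod 509 = 54, hash=200+54 mod 509 = 254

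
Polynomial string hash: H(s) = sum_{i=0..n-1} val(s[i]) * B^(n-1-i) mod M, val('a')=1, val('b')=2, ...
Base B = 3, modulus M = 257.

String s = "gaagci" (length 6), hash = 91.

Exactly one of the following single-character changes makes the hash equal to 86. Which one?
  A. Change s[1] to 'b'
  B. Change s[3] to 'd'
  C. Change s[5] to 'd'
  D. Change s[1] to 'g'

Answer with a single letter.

Answer: C

Derivation:
Option A: s[1]='a'->'b', delta=(2-1)*3^4 mod 257 = 81, hash=91+81 mod 257 = 172
Option B: s[3]='g'->'d', delta=(4-7)*3^2 mod 257 = 230, hash=91+230 mod 257 = 64
Option C: s[5]='i'->'d', delta=(4-9)*3^0 mod 257 = 252, hash=91+252 mod 257 = 86 <-- target
Option D: s[1]='a'->'g', delta=(7-1)*3^4 mod 257 = 229, hash=91+229 mod 257 = 63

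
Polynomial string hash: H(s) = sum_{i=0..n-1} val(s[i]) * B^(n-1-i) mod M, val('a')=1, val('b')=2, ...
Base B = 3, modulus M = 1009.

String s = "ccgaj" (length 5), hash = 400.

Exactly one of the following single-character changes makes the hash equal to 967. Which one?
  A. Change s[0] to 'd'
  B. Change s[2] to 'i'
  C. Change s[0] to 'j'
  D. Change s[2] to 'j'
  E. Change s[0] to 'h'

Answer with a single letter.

Option A: s[0]='c'->'d', delta=(4-3)*3^4 mod 1009 = 81, hash=400+81 mod 1009 = 481
Option B: s[2]='g'->'i', delta=(9-7)*3^2 mod 1009 = 18, hash=400+18 mod 1009 = 418
Option C: s[0]='c'->'j', delta=(10-3)*3^4 mod 1009 = 567, hash=400+567 mod 1009 = 967 <-- target
Option D: s[2]='g'->'j', delta=(10-7)*3^2 mod 1009 = 27, hash=400+27 mod 1009 = 427
Option E: s[0]='c'->'h', delta=(8-3)*3^4 mod 1009 = 405, hash=400+405 mod 1009 = 805

Answer: C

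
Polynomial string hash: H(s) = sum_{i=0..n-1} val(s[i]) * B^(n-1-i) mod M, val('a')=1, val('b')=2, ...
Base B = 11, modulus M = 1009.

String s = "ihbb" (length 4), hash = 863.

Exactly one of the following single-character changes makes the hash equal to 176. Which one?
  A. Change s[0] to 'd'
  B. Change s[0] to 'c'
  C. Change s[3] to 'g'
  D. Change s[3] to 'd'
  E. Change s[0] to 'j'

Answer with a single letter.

Answer: E

Derivation:
Option A: s[0]='i'->'d', delta=(4-9)*11^3 mod 1009 = 408, hash=863+408 mod 1009 = 262
Option B: s[0]='i'->'c', delta=(3-9)*11^3 mod 1009 = 86, hash=863+86 mod 1009 = 949
Option C: s[3]='b'->'g', delta=(7-2)*11^0 mod 1009 = 5, hash=863+5 mod 1009 = 868
Option D: s[3]='b'->'d', delta=(4-2)*11^0 mod 1009 = 2, hash=863+2 mod 1009 = 865
Option E: s[0]='i'->'j', delta=(10-9)*11^3 mod 1009 = 322, hash=863+322 mod 1009 = 176 <-- target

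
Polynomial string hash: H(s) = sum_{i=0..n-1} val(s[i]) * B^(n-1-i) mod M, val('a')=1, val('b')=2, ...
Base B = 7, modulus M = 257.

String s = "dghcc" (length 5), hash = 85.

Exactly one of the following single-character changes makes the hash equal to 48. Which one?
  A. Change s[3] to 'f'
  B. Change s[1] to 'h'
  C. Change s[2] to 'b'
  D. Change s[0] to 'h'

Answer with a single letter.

Answer: C

Derivation:
Option A: s[3]='c'->'f', delta=(6-3)*7^1 mod 257 = 21, hash=85+21 mod 257 = 106
Option B: s[1]='g'->'h', delta=(8-7)*7^3 mod 257 = 86, hash=85+86 mod 257 = 171
Option C: s[2]='h'->'b', delta=(2-8)*7^2 mod 257 = 220, hash=85+220 mod 257 = 48 <-- target
Option D: s[0]='d'->'h', delta=(8-4)*7^4 mod 257 = 95, hash=85+95 mod 257 = 180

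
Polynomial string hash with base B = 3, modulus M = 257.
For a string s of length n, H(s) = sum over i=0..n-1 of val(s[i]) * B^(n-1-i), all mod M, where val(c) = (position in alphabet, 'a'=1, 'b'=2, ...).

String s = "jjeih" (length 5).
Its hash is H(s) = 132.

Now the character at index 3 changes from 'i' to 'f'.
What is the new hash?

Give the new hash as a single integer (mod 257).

Answer: 123

Derivation:
val('i') = 9, val('f') = 6
Position k = 3, exponent = n-1-k = 1
B^1 mod M = 3^1 mod 257 = 3
Delta = (6 - 9) * 3 mod 257 = 248
New hash = (132 + 248) mod 257 = 123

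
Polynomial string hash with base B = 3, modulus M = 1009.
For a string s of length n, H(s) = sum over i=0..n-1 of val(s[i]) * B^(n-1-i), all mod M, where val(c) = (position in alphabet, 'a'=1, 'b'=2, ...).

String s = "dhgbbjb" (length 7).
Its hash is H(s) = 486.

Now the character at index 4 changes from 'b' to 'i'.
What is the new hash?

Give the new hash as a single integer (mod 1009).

Answer: 549

Derivation:
val('b') = 2, val('i') = 9
Position k = 4, exponent = n-1-k = 2
B^2 mod M = 3^2 mod 1009 = 9
Delta = (9 - 2) * 9 mod 1009 = 63
New hash = (486 + 63) mod 1009 = 549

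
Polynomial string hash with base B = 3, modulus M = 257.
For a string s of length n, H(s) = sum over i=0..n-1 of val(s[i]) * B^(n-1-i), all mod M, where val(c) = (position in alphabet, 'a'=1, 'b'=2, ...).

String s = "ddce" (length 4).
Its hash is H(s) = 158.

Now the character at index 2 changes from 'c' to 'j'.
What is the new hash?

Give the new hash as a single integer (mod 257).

Answer: 179

Derivation:
val('c') = 3, val('j') = 10
Position k = 2, exponent = n-1-k = 1
B^1 mod M = 3^1 mod 257 = 3
Delta = (10 - 3) * 3 mod 257 = 21
New hash = (158 + 21) mod 257 = 179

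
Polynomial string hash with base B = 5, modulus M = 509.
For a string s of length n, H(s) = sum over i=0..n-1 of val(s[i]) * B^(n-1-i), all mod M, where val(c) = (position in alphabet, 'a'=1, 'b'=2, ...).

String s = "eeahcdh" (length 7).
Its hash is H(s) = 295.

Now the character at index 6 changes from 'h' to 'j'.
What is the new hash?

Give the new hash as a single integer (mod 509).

Answer: 297

Derivation:
val('h') = 8, val('j') = 10
Position k = 6, exponent = n-1-k = 0
B^0 mod M = 5^0 mod 509 = 1
Delta = (10 - 8) * 1 mod 509 = 2
New hash = (295 + 2) mod 509 = 297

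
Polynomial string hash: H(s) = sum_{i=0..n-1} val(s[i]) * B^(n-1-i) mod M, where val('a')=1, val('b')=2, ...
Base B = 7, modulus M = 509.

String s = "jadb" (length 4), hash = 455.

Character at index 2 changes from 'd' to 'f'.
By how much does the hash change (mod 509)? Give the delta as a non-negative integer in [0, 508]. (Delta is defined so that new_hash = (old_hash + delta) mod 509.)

Delta formula: (val(new) - val(old)) * B^(n-1-k) mod M
  val('f') - val('d') = 6 - 4 = 2
  B^(n-1-k) = 7^1 mod 509 = 7
  Delta = 2 * 7 mod 509 = 14

Answer: 14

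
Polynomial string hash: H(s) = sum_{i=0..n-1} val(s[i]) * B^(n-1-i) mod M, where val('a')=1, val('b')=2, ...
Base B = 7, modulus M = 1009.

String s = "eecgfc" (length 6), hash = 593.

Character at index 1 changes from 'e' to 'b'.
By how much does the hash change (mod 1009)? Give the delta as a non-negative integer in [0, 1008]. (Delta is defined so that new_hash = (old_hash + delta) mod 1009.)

Answer: 869

Derivation:
Delta formula: (val(new) - val(old)) * B^(n-1-k) mod M
  val('b') - val('e') = 2 - 5 = -3
  B^(n-1-k) = 7^4 mod 1009 = 383
  Delta = -3 * 383 mod 1009 = 869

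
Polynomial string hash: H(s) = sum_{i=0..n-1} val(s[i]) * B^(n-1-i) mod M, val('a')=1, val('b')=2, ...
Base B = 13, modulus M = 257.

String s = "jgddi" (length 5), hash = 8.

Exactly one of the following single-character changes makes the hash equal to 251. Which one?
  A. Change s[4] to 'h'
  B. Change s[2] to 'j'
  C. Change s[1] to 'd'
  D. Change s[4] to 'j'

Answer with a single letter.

Answer: B

Derivation:
Option A: s[4]='i'->'h', delta=(8-9)*13^0 mod 257 = 256, hash=8+256 mod 257 = 7
Option B: s[2]='d'->'j', delta=(10-4)*13^2 mod 257 = 243, hash=8+243 mod 257 = 251 <-- target
Option C: s[1]='g'->'d', delta=(4-7)*13^3 mod 257 = 91, hash=8+91 mod 257 = 99
Option D: s[4]='i'->'j', delta=(10-9)*13^0 mod 257 = 1, hash=8+1 mod 257 = 9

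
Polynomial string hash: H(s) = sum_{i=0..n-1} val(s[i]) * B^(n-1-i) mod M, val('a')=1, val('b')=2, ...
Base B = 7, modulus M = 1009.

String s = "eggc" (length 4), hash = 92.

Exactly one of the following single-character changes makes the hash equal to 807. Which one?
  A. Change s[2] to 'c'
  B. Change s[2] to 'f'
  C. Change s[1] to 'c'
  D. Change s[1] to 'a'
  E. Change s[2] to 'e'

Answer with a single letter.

Answer: D

Derivation:
Option A: s[2]='g'->'c', delta=(3-7)*7^1 mod 1009 = 981, hash=92+981 mod 1009 = 64
Option B: s[2]='g'->'f', delta=(6-7)*7^1 mod 1009 = 1002, hash=92+1002 mod 1009 = 85
Option C: s[1]='g'->'c', delta=(3-7)*7^2 mod 1009 = 813, hash=92+813 mod 1009 = 905
Option D: s[1]='g'->'a', delta=(1-7)*7^2 mod 1009 = 715, hash=92+715 mod 1009 = 807 <-- target
Option E: s[2]='g'->'e', delta=(5-7)*7^1 mod 1009 = 995, hash=92+995 mod 1009 = 78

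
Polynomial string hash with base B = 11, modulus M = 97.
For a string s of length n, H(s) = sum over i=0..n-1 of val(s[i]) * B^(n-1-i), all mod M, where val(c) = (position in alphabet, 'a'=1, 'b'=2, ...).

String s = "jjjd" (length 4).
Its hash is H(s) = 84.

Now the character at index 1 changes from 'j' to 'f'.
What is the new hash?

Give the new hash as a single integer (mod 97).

val('j') = 10, val('f') = 6
Position k = 1, exponent = n-1-k = 2
B^2 mod M = 11^2 mod 97 = 24
Delta = (6 - 10) * 24 mod 97 = 1
New hash = (84 + 1) mod 97 = 85

Answer: 85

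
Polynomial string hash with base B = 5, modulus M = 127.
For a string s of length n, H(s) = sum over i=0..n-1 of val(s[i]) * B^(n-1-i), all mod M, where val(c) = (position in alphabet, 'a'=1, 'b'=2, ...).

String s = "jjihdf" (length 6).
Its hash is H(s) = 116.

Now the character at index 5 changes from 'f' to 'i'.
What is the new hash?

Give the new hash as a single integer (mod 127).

Answer: 119

Derivation:
val('f') = 6, val('i') = 9
Position k = 5, exponent = n-1-k = 0
B^0 mod M = 5^0 mod 127 = 1
Delta = (9 - 6) * 1 mod 127 = 3
New hash = (116 + 3) mod 127 = 119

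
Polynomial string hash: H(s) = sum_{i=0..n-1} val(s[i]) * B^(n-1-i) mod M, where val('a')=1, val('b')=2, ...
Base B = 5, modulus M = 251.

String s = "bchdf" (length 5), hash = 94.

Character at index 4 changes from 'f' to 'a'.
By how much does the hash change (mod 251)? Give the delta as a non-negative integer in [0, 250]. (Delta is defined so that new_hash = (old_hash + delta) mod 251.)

Delta formula: (val(new) - val(old)) * B^(n-1-k) mod M
  val('a') - val('f') = 1 - 6 = -5
  B^(n-1-k) = 5^0 mod 251 = 1
  Delta = -5 * 1 mod 251 = 246

Answer: 246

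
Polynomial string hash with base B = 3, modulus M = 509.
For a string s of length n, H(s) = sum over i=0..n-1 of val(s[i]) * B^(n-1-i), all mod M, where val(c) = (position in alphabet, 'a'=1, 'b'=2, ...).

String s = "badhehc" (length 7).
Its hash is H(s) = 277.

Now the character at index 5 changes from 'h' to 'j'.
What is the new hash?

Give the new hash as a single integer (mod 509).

val('h') = 8, val('j') = 10
Position k = 5, exponent = n-1-k = 1
B^1 mod M = 3^1 mod 509 = 3
Delta = (10 - 8) * 3 mod 509 = 6
New hash = (277 + 6) mod 509 = 283

Answer: 283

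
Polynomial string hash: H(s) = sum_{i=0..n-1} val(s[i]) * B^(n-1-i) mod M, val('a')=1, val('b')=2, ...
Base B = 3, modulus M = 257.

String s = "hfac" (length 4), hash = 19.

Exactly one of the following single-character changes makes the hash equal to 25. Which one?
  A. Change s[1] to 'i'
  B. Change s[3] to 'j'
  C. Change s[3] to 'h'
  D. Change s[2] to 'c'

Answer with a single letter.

Option A: s[1]='f'->'i', delta=(9-6)*3^2 mod 257 = 27, hash=19+27 mod 257 = 46
Option B: s[3]='c'->'j', delta=(10-3)*3^0 mod 257 = 7, hash=19+7 mod 257 = 26
Option C: s[3]='c'->'h', delta=(8-3)*3^0 mod 257 = 5, hash=19+5 mod 257 = 24
Option D: s[2]='a'->'c', delta=(3-1)*3^1 mod 257 = 6, hash=19+6 mod 257 = 25 <-- target

Answer: D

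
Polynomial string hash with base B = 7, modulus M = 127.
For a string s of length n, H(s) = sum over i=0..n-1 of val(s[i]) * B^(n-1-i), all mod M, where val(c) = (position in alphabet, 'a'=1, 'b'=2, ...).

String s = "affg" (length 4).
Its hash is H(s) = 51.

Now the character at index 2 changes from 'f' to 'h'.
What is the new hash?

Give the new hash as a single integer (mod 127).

Answer: 65

Derivation:
val('f') = 6, val('h') = 8
Position k = 2, exponent = n-1-k = 1
B^1 mod M = 7^1 mod 127 = 7
Delta = (8 - 6) * 7 mod 127 = 14
New hash = (51 + 14) mod 127 = 65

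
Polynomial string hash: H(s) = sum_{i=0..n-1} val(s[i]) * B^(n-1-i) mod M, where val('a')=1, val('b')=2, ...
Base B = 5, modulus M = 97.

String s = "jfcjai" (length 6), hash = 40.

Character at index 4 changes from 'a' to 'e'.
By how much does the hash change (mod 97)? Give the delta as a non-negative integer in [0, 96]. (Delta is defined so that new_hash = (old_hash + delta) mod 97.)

Delta formula: (val(new) - val(old)) * B^(n-1-k) mod M
  val('e') - val('a') = 5 - 1 = 4
  B^(n-1-k) = 5^1 mod 97 = 5
  Delta = 4 * 5 mod 97 = 20

Answer: 20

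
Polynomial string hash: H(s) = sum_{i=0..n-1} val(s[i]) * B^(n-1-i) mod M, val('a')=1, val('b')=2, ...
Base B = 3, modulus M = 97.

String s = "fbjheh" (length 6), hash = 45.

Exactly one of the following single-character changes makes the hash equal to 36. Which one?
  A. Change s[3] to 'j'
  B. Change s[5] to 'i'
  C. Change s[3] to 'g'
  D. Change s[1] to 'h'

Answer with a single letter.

Answer: C

Derivation:
Option A: s[3]='h'->'j', delta=(10-8)*3^2 mod 97 = 18, hash=45+18 mod 97 = 63
Option B: s[5]='h'->'i', delta=(9-8)*3^0 mod 97 = 1, hash=45+1 mod 97 = 46
Option C: s[3]='h'->'g', delta=(7-8)*3^2 mod 97 = 88, hash=45+88 mod 97 = 36 <-- target
Option D: s[1]='b'->'h', delta=(8-2)*3^4 mod 97 = 1, hash=45+1 mod 97 = 46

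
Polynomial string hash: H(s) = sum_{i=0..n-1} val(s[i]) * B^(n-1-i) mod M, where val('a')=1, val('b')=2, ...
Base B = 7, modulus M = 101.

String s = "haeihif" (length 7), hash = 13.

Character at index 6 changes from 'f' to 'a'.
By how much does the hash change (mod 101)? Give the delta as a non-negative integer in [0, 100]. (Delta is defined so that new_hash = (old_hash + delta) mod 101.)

Answer: 96

Derivation:
Delta formula: (val(new) - val(old)) * B^(n-1-k) mod M
  val('a') - val('f') = 1 - 6 = -5
  B^(n-1-k) = 7^0 mod 101 = 1
  Delta = -5 * 1 mod 101 = 96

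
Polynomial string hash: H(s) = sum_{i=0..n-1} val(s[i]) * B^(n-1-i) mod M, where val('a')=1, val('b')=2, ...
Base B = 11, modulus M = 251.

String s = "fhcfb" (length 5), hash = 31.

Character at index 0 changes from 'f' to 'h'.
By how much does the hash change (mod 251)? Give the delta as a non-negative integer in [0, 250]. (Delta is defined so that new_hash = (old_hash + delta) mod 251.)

Answer: 166

Derivation:
Delta formula: (val(new) - val(old)) * B^(n-1-k) mod M
  val('h') - val('f') = 8 - 6 = 2
  B^(n-1-k) = 11^4 mod 251 = 83
  Delta = 2 * 83 mod 251 = 166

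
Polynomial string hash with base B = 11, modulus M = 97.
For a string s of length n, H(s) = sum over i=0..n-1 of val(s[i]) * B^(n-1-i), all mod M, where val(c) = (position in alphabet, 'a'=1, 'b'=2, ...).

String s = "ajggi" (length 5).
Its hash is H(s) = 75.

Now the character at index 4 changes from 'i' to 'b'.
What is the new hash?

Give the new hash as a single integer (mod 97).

Answer: 68

Derivation:
val('i') = 9, val('b') = 2
Position k = 4, exponent = n-1-k = 0
B^0 mod M = 11^0 mod 97 = 1
Delta = (2 - 9) * 1 mod 97 = 90
New hash = (75 + 90) mod 97 = 68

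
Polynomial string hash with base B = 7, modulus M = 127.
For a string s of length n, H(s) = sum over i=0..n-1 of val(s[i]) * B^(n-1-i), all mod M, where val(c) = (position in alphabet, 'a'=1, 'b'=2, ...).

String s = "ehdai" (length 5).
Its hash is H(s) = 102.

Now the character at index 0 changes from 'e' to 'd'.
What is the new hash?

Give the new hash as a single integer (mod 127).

val('e') = 5, val('d') = 4
Position k = 0, exponent = n-1-k = 4
B^4 mod M = 7^4 mod 127 = 115
Delta = (4 - 5) * 115 mod 127 = 12
New hash = (102 + 12) mod 127 = 114

Answer: 114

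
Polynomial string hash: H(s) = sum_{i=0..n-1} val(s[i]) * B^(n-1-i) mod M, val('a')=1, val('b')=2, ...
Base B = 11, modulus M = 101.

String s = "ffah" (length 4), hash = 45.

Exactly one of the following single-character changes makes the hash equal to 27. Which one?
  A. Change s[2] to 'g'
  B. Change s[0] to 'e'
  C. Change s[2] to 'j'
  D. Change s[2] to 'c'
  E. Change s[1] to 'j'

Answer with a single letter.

Option A: s[2]='a'->'g', delta=(7-1)*11^1 mod 101 = 66, hash=45+66 mod 101 = 10
Option B: s[0]='f'->'e', delta=(5-6)*11^3 mod 101 = 83, hash=45+83 mod 101 = 27 <-- target
Option C: s[2]='a'->'j', delta=(10-1)*11^1 mod 101 = 99, hash=45+99 mod 101 = 43
Option D: s[2]='a'->'c', delta=(3-1)*11^1 mod 101 = 22, hash=45+22 mod 101 = 67
Option E: s[1]='f'->'j', delta=(10-6)*11^2 mod 101 = 80, hash=45+80 mod 101 = 24

Answer: B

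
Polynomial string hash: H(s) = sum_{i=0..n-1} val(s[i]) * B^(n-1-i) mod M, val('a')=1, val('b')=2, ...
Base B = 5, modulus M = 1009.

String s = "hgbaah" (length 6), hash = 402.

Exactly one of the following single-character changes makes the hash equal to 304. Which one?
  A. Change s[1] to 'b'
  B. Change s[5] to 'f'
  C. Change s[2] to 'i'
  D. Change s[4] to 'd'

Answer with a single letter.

Answer: A

Derivation:
Option A: s[1]='g'->'b', delta=(2-7)*5^4 mod 1009 = 911, hash=402+911 mod 1009 = 304 <-- target
Option B: s[5]='h'->'f', delta=(6-8)*5^0 mod 1009 = 1007, hash=402+1007 mod 1009 = 400
Option C: s[2]='b'->'i', delta=(9-2)*5^3 mod 1009 = 875, hash=402+875 mod 1009 = 268
Option D: s[4]='a'->'d', delta=(4-1)*5^1 mod 1009 = 15, hash=402+15 mod 1009 = 417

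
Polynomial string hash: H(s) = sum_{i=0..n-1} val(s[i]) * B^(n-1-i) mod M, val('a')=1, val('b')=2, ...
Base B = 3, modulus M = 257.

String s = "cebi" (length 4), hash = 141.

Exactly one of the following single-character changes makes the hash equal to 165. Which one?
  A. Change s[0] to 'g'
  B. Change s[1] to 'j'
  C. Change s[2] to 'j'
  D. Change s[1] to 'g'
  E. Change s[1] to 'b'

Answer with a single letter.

Option A: s[0]='c'->'g', delta=(7-3)*3^3 mod 257 = 108, hash=141+108 mod 257 = 249
Option B: s[1]='e'->'j', delta=(10-5)*3^2 mod 257 = 45, hash=141+45 mod 257 = 186
Option C: s[2]='b'->'j', delta=(10-2)*3^1 mod 257 = 24, hash=141+24 mod 257 = 165 <-- target
Option D: s[1]='e'->'g', delta=(7-5)*3^2 mod 257 = 18, hash=141+18 mod 257 = 159
Option E: s[1]='e'->'b', delta=(2-5)*3^2 mod 257 = 230, hash=141+230 mod 257 = 114

Answer: C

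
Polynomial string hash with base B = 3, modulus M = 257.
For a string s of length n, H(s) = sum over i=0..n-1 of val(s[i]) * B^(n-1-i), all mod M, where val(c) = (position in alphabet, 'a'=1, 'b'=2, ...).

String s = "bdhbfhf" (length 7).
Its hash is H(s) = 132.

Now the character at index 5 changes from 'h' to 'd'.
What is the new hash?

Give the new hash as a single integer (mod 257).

val('h') = 8, val('d') = 4
Position k = 5, exponent = n-1-k = 1
B^1 mod M = 3^1 mod 257 = 3
Delta = (4 - 8) * 3 mod 257 = 245
New hash = (132 + 245) mod 257 = 120

Answer: 120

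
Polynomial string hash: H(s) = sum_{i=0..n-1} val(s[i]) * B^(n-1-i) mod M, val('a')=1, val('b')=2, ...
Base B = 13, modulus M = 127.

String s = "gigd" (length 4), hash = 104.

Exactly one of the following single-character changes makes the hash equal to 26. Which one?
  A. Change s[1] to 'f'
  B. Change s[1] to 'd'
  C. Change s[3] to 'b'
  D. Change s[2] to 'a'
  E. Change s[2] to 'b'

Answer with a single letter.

Answer: D

Derivation:
Option A: s[1]='i'->'f', delta=(6-9)*13^2 mod 127 = 1, hash=104+1 mod 127 = 105
Option B: s[1]='i'->'d', delta=(4-9)*13^2 mod 127 = 44, hash=104+44 mod 127 = 21
Option C: s[3]='d'->'b', delta=(2-4)*13^0 mod 127 = 125, hash=104+125 mod 127 = 102
Option D: s[2]='g'->'a', delta=(1-7)*13^1 mod 127 = 49, hash=104+49 mod 127 = 26 <-- target
Option E: s[2]='g'->'b', delta=(2-7)*13^1 mod 127 = 62, hash=104+62 mod 127 = 39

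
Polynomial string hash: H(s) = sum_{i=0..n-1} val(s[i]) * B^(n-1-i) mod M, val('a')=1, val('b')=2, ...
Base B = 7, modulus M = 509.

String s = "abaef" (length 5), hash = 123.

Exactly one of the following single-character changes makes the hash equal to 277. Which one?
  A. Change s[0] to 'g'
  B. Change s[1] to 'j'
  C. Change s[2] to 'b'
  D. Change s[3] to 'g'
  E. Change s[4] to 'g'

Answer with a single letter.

Answer: A

Derivation:
Option A: s[0]='a'->'g', delta=(7-1)*7^4 mod 509 = 154, hash=123+154 mod 509 = 277 <-- target
Option B: s[1]='b'->'j', delta=(10-2)*7^3 mod 509 = 199, hash=123+199 mod 509 = 322
Option C: s[2]='a'->'b', delta=(2-1)*7^2 mod 509 = 49, hash=123+49 mod 509 = 172
Option D: s[3]='e'->'g', delta=(7-5)*7^1 mod 509 = 14, hash=123+14 mod 509 = 137
Option E: s[4]='f'->'g', delta=(7-6)*7^0 mod 509 = 1, hash=123+1 mod 509 = 124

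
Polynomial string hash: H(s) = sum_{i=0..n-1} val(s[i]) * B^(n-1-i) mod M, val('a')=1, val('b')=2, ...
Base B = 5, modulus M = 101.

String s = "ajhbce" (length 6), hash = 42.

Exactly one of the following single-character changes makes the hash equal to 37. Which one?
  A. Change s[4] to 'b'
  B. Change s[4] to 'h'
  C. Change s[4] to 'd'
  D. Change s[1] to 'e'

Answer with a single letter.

Answer: A

Derivation:
Option A: s[4]='c'->'b', delta=(2-3)*5^1 mod 101 = 96, hash=42+96 mod 101 = 37 <-- target
Option B: s[4]='c'->'h', delta=(8-3)*5^1 mod 101 = 25, hash=42+25 mod 101 = 67
Option C: s[4]='c'->'d', delta=(4-3)*5^1 mod 101 = 5, hash=42+5 mod 101 = 47
Option D: s[1]='j'->'e', delta=(5-10)*5^4 mod 101 = 6, hash=42+6 mod 101 = 48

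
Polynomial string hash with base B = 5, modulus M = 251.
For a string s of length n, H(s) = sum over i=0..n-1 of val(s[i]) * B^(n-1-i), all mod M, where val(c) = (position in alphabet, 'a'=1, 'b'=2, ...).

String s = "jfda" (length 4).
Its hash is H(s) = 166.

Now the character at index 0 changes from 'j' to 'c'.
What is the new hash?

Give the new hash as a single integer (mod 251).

Answer: 44

Derivation:
val('j') = 10, val('c') = 3
Position k = 0, exponent = n-1-k = 3
B^3 mod M = 5^3 mod 251 = 125
Delta = (3 - 10) * 125 mod 251 = 129
New hash = (166 + 129) mod 251 = 44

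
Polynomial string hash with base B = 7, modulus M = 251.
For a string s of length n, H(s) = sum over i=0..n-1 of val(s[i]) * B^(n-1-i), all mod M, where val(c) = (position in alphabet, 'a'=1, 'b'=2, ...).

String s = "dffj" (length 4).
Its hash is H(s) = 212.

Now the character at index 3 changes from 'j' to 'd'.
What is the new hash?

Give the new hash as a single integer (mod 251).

val('j') = 10, val('d') = 4
Position k = 3, exponent = n-1-k = 0
B^0 mod M = 7^0 mod 251 = 1
Delta = (4 - 10) * 1 mod 251 = 245
New hash = (212 + 245) mod 251 = 206

Answer: 206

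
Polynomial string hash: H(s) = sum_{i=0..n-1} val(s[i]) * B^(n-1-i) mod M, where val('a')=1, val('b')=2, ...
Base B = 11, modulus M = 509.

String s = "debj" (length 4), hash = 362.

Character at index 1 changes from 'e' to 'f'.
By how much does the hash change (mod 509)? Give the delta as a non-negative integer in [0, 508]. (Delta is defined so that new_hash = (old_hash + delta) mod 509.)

Delta formula: (val(new) - val(old)) * B^(n-1-k) mod M
  val('f') - val('e') = 6 - 5 = 1
  B^(n-1-k) = 11^2 mod 509 = 121
  Delta = 1 * 121 mod 509 = 121

Answer: 121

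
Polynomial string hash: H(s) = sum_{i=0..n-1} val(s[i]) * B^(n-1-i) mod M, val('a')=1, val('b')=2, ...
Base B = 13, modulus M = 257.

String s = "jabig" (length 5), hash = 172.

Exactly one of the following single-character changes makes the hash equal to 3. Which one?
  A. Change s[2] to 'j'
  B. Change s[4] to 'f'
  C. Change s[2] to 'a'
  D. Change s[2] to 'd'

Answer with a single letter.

Answer: C

Derivation:
Option A: s[2]='b'->'j', delta=(10-2)*13^2 mod 257 = 67, hash=172+67 mod 257 = 239
Option B: s[4]='g'->'f', delta=(6-7)*13^0 mod 257 = 256, hash=172+256 mod 257 = 171
Option C: s[2]='b'->'a', delta=(1-2)*13^2 mod 257 = 88, hash=172+88 mod 257 = 3 <-- target
Option D: s[2]='b'->'d', delta=(4-2)*13^2 mod 257 = 81, hash=172+81 mod 257 = 253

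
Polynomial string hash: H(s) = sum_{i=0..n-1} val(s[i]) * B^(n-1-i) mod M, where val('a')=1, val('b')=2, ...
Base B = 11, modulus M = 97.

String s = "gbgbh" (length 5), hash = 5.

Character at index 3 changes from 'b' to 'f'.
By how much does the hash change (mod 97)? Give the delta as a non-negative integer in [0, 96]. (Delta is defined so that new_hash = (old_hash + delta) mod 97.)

Delta formula: (val(new) - val(old)) * B^(n-1-k) mod M
  val('f') - val('b') = 6 - 2 = 4
  B^(n-1-k) = 11^1 mod 97 = 11
  Delta = 4 * 11 mod 97 = 44

Answer: 44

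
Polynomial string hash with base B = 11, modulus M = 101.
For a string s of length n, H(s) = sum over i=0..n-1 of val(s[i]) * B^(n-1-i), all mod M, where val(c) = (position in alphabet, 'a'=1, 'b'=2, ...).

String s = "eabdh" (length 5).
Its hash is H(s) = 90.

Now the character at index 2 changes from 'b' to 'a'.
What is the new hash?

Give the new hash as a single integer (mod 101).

Answer: 70

Derivation:
val('b') = 2, val('a') = 1
Position k = 2, exponent = n-1-k = 2
B^2 mod M = 11^2 mod 101 = 20
Delta = (1 - 2) * 20 mod 101 = 81
New hash = (90 + 81) mod 101 = 70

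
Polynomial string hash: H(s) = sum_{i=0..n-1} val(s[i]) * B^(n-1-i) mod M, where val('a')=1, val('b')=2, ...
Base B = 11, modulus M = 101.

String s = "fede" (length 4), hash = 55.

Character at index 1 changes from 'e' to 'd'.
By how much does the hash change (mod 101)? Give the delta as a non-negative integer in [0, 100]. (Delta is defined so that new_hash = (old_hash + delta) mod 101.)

Answer: 81

Derivation:
Delta formula: (val(new) - val(old)) * B^(n-1-k) mod M
  val('d') - val('e') = 4 - 5 = -1
  B^(n-1-k) = 11^2 mod 101 = 20
  Delta = -1 * 20 mod 101 = 81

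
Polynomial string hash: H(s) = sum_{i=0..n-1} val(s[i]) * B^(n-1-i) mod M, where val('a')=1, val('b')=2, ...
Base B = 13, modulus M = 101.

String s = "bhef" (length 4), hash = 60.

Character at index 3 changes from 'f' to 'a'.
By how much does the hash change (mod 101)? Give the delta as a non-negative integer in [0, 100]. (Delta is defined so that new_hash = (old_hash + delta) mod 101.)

Delta formula: (val(new) - val(old)) * B^(n-1-k) mod M
  val('a') - val('f') = 1 - 6 = -5
  B^(n-1-k) = 13^0 mod 101 = 1
  Delta = -5 * 1 mod 101 = 96

Answer: 96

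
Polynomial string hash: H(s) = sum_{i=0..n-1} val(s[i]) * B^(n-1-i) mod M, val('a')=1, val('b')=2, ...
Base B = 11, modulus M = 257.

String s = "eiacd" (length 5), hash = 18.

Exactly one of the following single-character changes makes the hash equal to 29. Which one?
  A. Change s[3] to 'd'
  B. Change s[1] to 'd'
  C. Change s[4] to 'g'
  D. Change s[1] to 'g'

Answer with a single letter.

Option A: s[3]='c'->'d', delta=(4-3)*11^1 mod 257 = 11, hash=18+11 mod 257 = 29 <-- target
Option B: s[1]='i'->'d', delta=(4-9)*11^3 mod 257 = 27, hash=18+27 mod 257 = 45
Option C: s[4]='d'->'g', delta=(7-4)*11^0 mod 257 = 3, hash=18+3 mod 257 = 21
Option D: s[1]='i'->'g', delta=(7-9)*11^3 mod 257 = 165, hash=18+165 mod 257 = 183

Answer: A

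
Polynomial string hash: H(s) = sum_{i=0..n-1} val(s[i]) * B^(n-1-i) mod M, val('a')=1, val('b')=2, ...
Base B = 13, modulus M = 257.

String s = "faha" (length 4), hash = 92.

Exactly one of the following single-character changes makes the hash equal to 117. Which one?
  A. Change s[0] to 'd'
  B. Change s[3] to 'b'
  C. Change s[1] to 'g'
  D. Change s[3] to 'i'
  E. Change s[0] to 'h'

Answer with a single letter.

Option A: s[0]='f'->'d', delta=(4-6)*13^3 mod 257 = 232, hash=92+232 mod 257 = 67
Option B: s[3]='a'->'b', delta=(2-1)*13^0 mod 257 = 1, hash=92+1 mod 257 = 93
Option C: s[1]='a'->'g', delta=(7-1)*13^2 mod 257 = 243, hash=92+243 mod 257 = 78
Option D: s[3]='a'->'i', delta=(9-1)*13^0 mod 257 = 8, hash=92+8 mod 257 = 100
Option E: s[0]='f'->'h', delta=(8-6)*13^3 mod 257 = 25, hash=92+25 mod 257 = 117 <-- target

Answer: E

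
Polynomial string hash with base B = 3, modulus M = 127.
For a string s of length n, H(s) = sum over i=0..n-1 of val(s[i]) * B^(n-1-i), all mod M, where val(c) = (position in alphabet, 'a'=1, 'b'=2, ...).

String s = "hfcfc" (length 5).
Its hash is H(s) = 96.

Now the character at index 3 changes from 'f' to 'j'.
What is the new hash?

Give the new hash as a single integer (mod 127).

val('f') = 6, val('j') = 10
Position k = 3, exponent = n-1-k = 1
B^1 mod M = 3^1 mod 127 = 3
Delta = (10 - 6) * 3 mod 127 = 12
New hash = (96 + 12) mod 127 = 108

Answer: 108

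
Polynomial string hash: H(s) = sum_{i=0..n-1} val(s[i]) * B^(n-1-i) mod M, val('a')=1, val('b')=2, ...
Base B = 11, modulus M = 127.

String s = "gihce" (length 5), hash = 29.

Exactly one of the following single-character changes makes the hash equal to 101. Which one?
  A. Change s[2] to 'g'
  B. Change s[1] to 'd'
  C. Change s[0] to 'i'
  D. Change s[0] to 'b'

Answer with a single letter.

Answer: C

Derivation:
Option A: s[2]='h'->'g', delta=(7-8)*11^2 mod 127 = 6, hash=29+6 mod 127 = 35
Option B: s[1]='i'->'d', delta=(4-9)*11^3 mod 127 = 76, hash=29+76 mod 127 = 105
Option C: s[0]='g'->'i', delta=(9-7)*11^4 mod 127 = 72, hash=29+72 mod 127 = 101 <-- target
Option D: s[0]='g'->'b', delta=(2-7)*11^4 mod 127 = 74, hash=29+74 mod 127 = 103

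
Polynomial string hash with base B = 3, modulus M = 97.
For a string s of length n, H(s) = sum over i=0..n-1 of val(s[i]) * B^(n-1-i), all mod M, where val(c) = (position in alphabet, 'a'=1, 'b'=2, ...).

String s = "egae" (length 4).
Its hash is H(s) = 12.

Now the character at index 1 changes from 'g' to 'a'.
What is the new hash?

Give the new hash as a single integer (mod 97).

val('g') = 7, val('a') = 1
Position k = 1, exponent = n-1-k = 2
B^2 mod M = 3^2 mod 97 = 9
Delta = (1 - 7) * 9 mod 97 = 43
New hash = (12 + 43) mod 97 = 55

Answer: 55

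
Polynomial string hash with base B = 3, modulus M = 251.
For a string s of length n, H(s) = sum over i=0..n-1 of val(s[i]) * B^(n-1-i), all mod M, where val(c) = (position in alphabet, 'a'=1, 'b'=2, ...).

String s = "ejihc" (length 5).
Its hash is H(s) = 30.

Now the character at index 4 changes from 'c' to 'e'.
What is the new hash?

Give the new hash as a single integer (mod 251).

Answer: 32

Derivation:
val('c') = 3, val('e') = 5
Position k = 4, exponent = n-1-k = 0
B^0 mod M = 3^0 mod 251 = 1
Delta = (5 - 3) * 1 mod 251 = 2
New hash = (30 + 2) mod 251 = 32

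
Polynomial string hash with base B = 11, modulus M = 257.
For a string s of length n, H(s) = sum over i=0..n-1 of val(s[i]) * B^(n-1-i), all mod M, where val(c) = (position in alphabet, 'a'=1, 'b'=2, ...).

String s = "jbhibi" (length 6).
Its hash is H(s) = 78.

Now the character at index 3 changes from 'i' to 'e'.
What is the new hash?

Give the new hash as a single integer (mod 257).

Answer: 108

Derivation:
val('i') = 9, val('e') = 5
Position k = 3, exponent = n-1-k = 2
B^2 mod M = 11^2 mod 257 = 121
Delta = (5 - 9) * 121 mod 257 = 30
New hash = (78 + 30) mod 257 = 108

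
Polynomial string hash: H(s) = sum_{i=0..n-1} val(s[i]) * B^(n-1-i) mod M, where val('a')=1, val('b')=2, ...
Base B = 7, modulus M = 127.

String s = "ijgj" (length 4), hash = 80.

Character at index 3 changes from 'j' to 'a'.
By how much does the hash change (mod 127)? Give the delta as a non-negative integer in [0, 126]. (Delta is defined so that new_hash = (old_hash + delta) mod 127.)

Delta formula: (val(new) - val(old)) * B^(n-1-k) mod M
  val('a') - val('j') = 1 - 10 = -9
  B^(n-1-k) = 7^0 mod 127 = 1
  Delta = -9 * 1 mod 127 = 118

Answer: 118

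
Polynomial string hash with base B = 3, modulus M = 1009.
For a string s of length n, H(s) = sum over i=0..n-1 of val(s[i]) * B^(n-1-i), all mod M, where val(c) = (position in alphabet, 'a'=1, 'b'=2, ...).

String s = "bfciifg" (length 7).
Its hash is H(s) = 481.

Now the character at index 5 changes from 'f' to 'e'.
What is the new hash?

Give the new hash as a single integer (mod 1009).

Answer: 478

Derivation:
val('f') = 6, val('e') = 5
Position k = 5, exponent = n-1-k = 1
B^1 mod M = 3^1 mod 1009 = 3
Delta = (5 - 6) * 3 mod 1009 = 1006
New hash = (481 + 1006) mod 1009 = 478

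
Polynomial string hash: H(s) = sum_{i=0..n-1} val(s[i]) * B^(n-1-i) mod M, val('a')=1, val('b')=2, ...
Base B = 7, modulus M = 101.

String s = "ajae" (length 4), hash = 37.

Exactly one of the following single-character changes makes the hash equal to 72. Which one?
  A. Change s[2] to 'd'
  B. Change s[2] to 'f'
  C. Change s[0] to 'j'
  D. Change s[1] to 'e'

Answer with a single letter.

Option A: s[2]='a'->'d', delta=(4-1)*7^1 mod 101 = 21, hash=37+21 mod 101 = 58
Option B: s[2]='a'->'f', delta=(6-1)*7^1 mod 101 = 35, hash=37+35 mod 101 = 72 <-- target
Option C: s[0]='a'->'j', delta=(10-1)*7^3 mod 101 = 57, hash=37+57 mod 101 = 94
Option D: s[1]='j'->'e', delta=(5-10)*7^2 mod 101 = 58, hash=37+58 mod 101 = 95

Answer: B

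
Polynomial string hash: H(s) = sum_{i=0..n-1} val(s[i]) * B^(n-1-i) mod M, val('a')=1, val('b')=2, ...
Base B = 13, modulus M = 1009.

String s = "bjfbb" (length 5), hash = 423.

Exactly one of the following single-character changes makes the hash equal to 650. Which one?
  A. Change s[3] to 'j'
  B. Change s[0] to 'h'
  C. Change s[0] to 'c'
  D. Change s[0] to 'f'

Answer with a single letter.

Option A: s[3]='b'->'j', delta=(10-2)*13^1 mod 1009 = 104, hash=423+104 mod 1009 = 527
Option B: s[0]='b'->'h', delta=(8-2)*13^4 mod 1009 = 845, hash=423+845 mod 1009 = 259
Option C: s[0]='b'->'c', delta=(3-2)*13^4 mod 1009 = 309, hash=423+309 mod 1009 = 732
Option D: s[0]='b'->'f', delta=(6-2)*13^4 mod 1009 = 227, hash=423+227 mod 1009 = 650 <-- target

Answer: D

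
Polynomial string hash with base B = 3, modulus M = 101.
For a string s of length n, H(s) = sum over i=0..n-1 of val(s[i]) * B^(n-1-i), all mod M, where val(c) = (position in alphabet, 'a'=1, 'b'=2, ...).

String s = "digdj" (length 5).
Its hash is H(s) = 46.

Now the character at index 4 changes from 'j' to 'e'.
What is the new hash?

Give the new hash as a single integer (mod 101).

Answer: 41

Derivation:
val('j') = 10, val('e') = 5
Position k = 4, exponent = n-1-k = 0
B^0 mod M = 3^0 mod 101 = 1
Delta = (5 - 10) * 1 mod 101 = 96
New hash = (46 + 96) mod 101 = 41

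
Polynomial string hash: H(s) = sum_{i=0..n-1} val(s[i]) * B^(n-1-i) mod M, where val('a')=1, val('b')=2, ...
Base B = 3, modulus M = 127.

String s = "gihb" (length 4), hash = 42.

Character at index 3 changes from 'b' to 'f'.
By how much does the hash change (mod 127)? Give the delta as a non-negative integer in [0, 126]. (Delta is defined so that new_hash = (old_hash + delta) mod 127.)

Delta formula: (val(new) - val(old)) * B^(n-1-k) mod M
  val('f') - val('b') = 6 - 2 = 4
  B^(n-1-k) = 3^0 mod 127 = 1
  Delta = 4 * 1 mod 127 = 4

Answer: 4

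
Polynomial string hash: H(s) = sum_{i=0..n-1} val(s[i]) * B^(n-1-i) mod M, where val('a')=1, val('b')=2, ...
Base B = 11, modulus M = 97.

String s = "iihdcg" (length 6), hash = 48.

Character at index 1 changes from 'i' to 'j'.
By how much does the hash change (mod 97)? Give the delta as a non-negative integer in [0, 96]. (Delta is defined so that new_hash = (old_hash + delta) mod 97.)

Answer: 91

Derivation:
Delta formula: (val(new) - val(old)) * B^(n-1-k) mod M
  val('j') - val('i') = 10 - 9 = 1
  B^(n-1-k) = 11^4 mod 97 = 91
  Delta = 1 * 91 mod 97 = 91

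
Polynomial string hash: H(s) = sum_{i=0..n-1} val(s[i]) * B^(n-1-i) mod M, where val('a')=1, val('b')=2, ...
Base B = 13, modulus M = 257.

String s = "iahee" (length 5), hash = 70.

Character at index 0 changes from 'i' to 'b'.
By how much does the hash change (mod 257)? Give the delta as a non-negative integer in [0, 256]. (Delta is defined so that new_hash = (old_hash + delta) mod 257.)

Answer: 19

Derivation:
Delta formula: (val(new) - val(old)) * B^(n-1-k) mod M
  val('b') - val('i') = 2 - 9 = -7
  B^(n-1-k) = 13^4 mod 257 = 34
  Delta = -7 * 34 mod 257 = 19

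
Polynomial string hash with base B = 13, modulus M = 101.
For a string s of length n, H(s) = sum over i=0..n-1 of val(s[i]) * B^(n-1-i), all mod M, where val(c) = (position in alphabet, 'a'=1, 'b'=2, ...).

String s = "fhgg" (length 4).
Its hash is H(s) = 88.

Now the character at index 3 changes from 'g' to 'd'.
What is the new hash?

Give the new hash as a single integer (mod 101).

Answer: 85

Derivation:
val('g') = 7, val('d') = 4
Position k = 3, exponent = n-1-k = 0
B^0 mod M = 13^0 mod 101 = 1
Delta = (4 - 7) * 1 mod 101 = 98
New hash = (88 + 98) mod 101 = 85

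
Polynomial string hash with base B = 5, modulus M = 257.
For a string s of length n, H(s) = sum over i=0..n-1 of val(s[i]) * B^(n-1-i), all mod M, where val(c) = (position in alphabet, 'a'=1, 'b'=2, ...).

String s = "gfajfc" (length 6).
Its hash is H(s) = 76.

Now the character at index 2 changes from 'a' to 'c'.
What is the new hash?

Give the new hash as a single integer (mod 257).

Answer: 69

Derivation:
val('a') = 1, val('c') = 3
Position k = 2, exponent = n-1-k = 3
B^3 mod M = 5^3 mod 257 = 125
Delta = (3 - 1) * 125 mod 257 = 250
New hash = (76 + 250) mod 257 = 69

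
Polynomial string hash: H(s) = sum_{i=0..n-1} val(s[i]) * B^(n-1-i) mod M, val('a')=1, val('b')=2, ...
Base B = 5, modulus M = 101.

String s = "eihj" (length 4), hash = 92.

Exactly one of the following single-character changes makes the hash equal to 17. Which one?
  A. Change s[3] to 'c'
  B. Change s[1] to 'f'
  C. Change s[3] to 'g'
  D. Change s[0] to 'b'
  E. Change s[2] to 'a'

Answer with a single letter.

Option A: s[3]='j'->'c', delta=(3-10)*5^0 mod 101 = 94, hash=92+94 mod 101 = 85
Option B: s[1]='i'->'f', delta=(6-9)*5^2 mod 101 = 26, hash=92+26 mod 101 = 17 <-- target
Option C: s[3]='j'->'g', delta=(7-10)*5^0 mod 101 = 98, hash=92+98 mod 101 = 89
Option D: s[0]='e'->'b', delta=(2-5)*5^3 mod 101 = 29, hash=92+29 mod 101 = 20
Option E: s[2]='h'->'a', delta=(1-8)*5^1 mod 101 = 66, hash=92+66 mod 101 = 57

Answer: B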